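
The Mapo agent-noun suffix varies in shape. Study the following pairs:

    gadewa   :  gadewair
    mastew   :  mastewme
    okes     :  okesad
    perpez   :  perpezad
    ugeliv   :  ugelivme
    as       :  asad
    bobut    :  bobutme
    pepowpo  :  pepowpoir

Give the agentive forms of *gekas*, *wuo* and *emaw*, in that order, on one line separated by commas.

gekasad, wuoir, emawme

The alternation tracks the final sound of the stem — -ad when the stem ends in a sibilant (*okes*, *perpez*, *as*); -me when the stem ends in a non-sibilant consonant (*mastew*, *ugeliv*, *bobut*); -ir when the stem ends in a vowel (*gadewa*, *pepowpo*).
*gekas* — final sound /s/ (a sibilant) → -ad → *gekasad*.
*wuo*: final sound = /o/, a vowel → -ir → *wuoir*.
*emaw*: final sound = /w/, a non-sibilant consonant → -me → *emawme*.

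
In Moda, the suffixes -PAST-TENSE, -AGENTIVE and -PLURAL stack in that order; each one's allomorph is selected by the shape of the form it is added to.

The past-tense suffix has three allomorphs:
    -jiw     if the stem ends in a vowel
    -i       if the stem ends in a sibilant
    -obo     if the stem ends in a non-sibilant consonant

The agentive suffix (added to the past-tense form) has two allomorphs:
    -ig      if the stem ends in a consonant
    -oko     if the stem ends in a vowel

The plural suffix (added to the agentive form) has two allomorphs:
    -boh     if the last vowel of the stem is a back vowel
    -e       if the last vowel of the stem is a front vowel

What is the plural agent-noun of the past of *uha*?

uhajiwige

*uha*: final sound = /a/, a vowel → -jiw → *uhajiw*.
Since the final sound of the past-tense form *uhajiw* is /w/ (a consonant), it takes -ig, giving *uhajiwig*.
The agentive form *uhajiwig*: last vowel = /i/, a front vowel → -e → *uhajiwige*.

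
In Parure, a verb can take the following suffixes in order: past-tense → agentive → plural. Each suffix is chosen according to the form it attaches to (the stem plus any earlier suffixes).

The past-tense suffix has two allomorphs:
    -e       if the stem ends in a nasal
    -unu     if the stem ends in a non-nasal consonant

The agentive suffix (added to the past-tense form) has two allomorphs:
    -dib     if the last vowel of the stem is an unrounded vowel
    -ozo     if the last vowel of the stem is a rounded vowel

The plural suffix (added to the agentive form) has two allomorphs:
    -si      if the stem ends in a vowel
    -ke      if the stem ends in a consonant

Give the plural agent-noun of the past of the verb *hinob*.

hinobunuozosi

*hinob* — final consonant /b/ (non-nasal) → -unu → *hinobunu*.
Since the last vowel of the past-tense form *hinobunu* is /u/ (a rounded vowel), it takes -ozo, giving *hinobunuozo*.
Since the final sound of the agentive form *hinobunuozo* is /o/ (a vowel), it takes -si, giving *hinobunuozosi*.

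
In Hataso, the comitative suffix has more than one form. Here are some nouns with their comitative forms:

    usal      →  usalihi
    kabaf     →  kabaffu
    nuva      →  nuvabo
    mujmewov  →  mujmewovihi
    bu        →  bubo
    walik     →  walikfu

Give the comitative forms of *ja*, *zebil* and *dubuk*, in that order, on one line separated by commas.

jabo, zebilihi, dubukfu

The pattern is voicing of the final sound: -fu when the stem ends in a voiceless consonant (*kabaf*, *walik*); -ihi when the stem ends in a voiced consonant (*usal*, *mujmewov*); -bo when the stem ends in a vowel (*nuva*, *bu*).
*ja* — final sound /a/ (a vowel) → -bo → *jabo*.
The final sound of *zebil* is /l/, which is a voiced consonant, so the suffix is -ihi, giving *zebilihi*.
The final sound of *dubuk* is /k/, which is a voiceless consonant, so the suffix is -fu, giving *dubukfu*.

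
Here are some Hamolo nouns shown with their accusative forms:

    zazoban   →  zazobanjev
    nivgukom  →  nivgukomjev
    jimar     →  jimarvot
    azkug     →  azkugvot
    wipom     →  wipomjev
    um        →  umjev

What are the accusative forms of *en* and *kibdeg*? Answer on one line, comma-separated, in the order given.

enjev, kibdegvot

The alternation tracks the final consonant of the stem — -jev when the stem ends in a nasal (*zazoban*, *nivgukom*, *wipom*, *um*); -vot when the stem ends in a non-nasal consonant (*jimar*, *azkug*).
Since the final consonant of *en* is /n/ (a nasal), it takes -jev, giving *enjev*.
*kibdeg* — final consonant /g/ (non-nasal) → -vot → *kibdegvot*.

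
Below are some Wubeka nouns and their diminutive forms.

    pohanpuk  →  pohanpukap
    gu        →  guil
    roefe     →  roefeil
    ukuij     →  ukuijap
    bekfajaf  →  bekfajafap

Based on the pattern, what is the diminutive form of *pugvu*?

Looking at the final sound of each stem: -ap when the stem ends in a consonant (*pohanpuk*, *ukuij*, *bekfajaf*); -il when the stem ends in a vowel (*gu*, *roefe*).
*pugvu* — final sound /u/ (a vowel) → -il → *pugvuil*.

pugvuil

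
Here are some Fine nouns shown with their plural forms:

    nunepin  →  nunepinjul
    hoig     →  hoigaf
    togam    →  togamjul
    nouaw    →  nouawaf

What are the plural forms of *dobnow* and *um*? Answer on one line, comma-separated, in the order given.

dobnowaf, umjul

The alternation tracks the final consonant of the stem — -jul when the stem ends in a nasal (*nunepin*, *togam*); -af when the stem ends in a non-nasal consonant (*hoig*, *nouaw*).
*dobnow*: final consonant = /w/, non-nasal → -af → *dobnowaf*.
*um* — final consonant /m/ (a nasal) → -jul → *umjul*.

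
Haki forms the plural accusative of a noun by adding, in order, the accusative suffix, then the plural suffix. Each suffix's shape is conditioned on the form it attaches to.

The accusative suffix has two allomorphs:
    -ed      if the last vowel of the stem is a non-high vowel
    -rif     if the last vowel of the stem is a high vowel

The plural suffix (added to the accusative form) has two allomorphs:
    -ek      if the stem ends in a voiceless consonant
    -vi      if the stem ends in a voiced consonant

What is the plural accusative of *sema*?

Since the last vowel of *sema* is /a/ (a non-high vowel), it takes -ed, giving *semaed*.
The accusative form *semaed*: final consonant = /d/, voiced → -vi → *semaedvi*.

semaedvi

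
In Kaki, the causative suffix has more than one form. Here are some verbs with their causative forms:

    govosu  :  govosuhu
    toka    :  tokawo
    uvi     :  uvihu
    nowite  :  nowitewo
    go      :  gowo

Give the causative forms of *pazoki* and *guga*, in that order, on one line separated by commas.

The alternation tracks the last vowel of the stem — -hu when the last vowel of the stem is a high vowel (*govosu*, *uvi*); -wo when the last vowel of the stem is a non-high vowel (*toka*, *nowite*, *go*).
Since the last vowel of *pazoki* is /i/ (a high vowel), it takes -hu, giving *pazokihu*.
Since the last vowel of *guga* is /a/ (a non-high vowel), it takes -wo, giving *gugawo*.

pazokihu, gugawo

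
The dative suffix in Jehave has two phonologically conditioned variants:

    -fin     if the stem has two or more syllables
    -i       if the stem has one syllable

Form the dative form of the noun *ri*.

rii

*ri* has one syllable, so the suffix is -i, giving *rii*.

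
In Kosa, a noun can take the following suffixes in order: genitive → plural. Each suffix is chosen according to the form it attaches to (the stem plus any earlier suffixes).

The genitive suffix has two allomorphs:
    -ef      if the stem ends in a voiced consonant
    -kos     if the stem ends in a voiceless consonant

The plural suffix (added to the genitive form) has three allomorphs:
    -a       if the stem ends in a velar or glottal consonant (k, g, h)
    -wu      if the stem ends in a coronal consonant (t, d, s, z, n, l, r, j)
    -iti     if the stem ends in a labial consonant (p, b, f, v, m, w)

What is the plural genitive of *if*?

*if*: final consonant = /f/, voiceless → -kos → *ifkos*.
The final consonant of the genitive form *ifkos* is /s/, which is coronal, so the plural suffix is -wu, giving *ifkoswu*.

ifkoswu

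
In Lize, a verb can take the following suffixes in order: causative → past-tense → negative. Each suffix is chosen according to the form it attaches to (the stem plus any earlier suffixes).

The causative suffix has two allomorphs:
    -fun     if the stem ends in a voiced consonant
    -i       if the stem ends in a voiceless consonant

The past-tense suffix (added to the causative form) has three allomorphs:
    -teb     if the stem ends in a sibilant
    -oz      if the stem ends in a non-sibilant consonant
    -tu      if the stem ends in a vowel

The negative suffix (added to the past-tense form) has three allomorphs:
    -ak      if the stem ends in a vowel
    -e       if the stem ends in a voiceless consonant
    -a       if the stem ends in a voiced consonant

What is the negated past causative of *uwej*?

*uwej*: final consonant = /j/, voiced → -fun → *uwejfun*.
The causative form *uwejfun* — final sound /n/ (a non-sibilant consonant) → -oz → *uwejfunoz*.
The past-tense form *uwejfunoz* — final sound /z/ (a voiced consonant) → -a → *uwejfunoza*.

uwejfunoza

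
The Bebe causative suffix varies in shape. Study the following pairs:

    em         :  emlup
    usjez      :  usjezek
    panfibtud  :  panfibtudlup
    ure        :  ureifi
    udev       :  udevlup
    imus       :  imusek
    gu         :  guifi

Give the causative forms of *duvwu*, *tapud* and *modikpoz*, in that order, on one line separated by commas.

duvwuifi, tapudlup, modikpozek

The suffix is conditioned by the final sound: -ek when the stem ends in a sibilant (*usjez*, *imus*); -lup when the stem ends in a non-sibilant consonant (*em*, *panfibtud*, *udev*); -ifi when the stem ends in a vowel (*ure*, *gu*).
*duvwu* — final sound /u/ (a vowel) → -ifi → *duvwuifi*.
Since the final sound of *tapud* is /d/ (a non-sibilant consonant), it takes -lup, giving *tapudlup*.
The final sound of *modikpoz* is /z/, which is a sibilant, so the suffix is -ek, giving *modikpozek*.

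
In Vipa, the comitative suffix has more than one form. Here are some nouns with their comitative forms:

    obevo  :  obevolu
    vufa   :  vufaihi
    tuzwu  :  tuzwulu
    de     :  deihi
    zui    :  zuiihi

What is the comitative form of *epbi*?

The suffix is conditioned by the last vowel: -lu when the last vowel of the stem is a rounded vowel (*obevo*, *tuzwu*); -ihi when the last vowel of the stem is an unrounded vowel (*vufa*, *de*, *zui*).
*epbi* — last vowel /i/ (an unrounded vowel) → -ihi → *epbiihi*.

epbiihi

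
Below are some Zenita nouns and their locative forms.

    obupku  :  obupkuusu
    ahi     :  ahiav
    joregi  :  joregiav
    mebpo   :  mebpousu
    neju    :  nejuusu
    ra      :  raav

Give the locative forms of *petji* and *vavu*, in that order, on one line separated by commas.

The suffix is conditioned by the last vowel: -usu when the last vowel of the stem is a rounded vowel (*obupku*, *mebpo*, *neju*); -av when the last vowel of the stem is an unrounded vowel (*ahi*, *joregi*, *ra*).
Since the last vowel of *petji* is /i/ (an unrounded vowel), it takes -av, giving *petjiav*.
Since the last vowel of *vavu* is /u/ (a rounded vowel), it takes -usu, giving *vavuusu*.

petjiav, vavuusu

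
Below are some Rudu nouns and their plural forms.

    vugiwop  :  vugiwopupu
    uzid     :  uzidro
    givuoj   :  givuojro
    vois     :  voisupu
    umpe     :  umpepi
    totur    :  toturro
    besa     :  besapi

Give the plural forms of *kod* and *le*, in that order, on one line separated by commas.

The pattern is voicing of the final sound: -upu when the stem ends in a voiceless consonant (*vugiwop*, *vois*); -ro when the stem ends in a voiced consonant (*uzid*, *givuoj*, *totur*); -pi when the stem ends in a vowel (*umpe*, *besa*).
*kod* — final sound /d/ (a voiced consonant) → -ro → *kodro*.
Since the final sound of *le* is /e/ (a vowel), it takes -pi, giving *lepi*.

kodro, lepi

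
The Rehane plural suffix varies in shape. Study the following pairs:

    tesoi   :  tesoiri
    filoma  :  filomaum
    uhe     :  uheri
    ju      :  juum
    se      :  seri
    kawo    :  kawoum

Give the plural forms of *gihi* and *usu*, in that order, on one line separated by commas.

The pattern is front/back vowel harmony: -ri when the last vowel of the stem is a front vowel (*tesoi*, *uhe*, *se*); -um when the last vowel of the stem is a back vowel (*filoma*, *ju*, *kawo*).
*gihi*: last vowel = /i/, a front vowel → -ri → *gihiri*.
*usu*: last vowel = /u/, a back vowel → -um → *usuum*.

gihiri, usuum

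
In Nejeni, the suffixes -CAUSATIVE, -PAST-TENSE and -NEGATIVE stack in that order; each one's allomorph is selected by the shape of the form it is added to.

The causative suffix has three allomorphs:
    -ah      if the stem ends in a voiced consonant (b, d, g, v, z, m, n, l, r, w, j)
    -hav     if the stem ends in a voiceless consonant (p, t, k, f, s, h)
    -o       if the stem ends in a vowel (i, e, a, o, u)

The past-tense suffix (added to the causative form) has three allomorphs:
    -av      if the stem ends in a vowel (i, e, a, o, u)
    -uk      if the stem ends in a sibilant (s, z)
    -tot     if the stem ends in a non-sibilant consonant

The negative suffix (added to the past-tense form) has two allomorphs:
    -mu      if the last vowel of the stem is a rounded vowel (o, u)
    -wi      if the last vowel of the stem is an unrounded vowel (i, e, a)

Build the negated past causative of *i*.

The final sound of *i* is /i/, which is a vowel, so the causative suffix is -o, giving *io*.
The causative form *io*: final sound = /o/, a vowel → -av → *ioav*.
Since the last vowel of the past-tense form *ioav* is /a/ (an unrounded vowel), it takes -wi, giving *ioavwi*.

ioavwi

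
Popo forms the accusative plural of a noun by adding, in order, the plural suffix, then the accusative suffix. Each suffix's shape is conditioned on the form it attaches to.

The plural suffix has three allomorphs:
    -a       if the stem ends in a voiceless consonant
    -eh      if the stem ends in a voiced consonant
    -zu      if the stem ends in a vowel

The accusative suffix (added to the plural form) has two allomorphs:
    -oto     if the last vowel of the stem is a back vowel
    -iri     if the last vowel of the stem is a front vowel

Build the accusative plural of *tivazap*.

The final sound of *tivazap* is /p/, which is a voiceless consonant, so the plural suffix is -a, giving *tivazapa*.
Since the last vowel of the plural form *tivazapa* is /a/ (a back vowel), it takes -oto, giving *tivazapaoto*.

tivazapaoto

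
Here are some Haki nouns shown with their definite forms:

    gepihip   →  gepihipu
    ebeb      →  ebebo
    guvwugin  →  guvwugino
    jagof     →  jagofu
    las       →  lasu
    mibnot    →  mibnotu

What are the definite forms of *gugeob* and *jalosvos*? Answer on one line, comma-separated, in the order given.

The pattern is voicing of the final consonant: -u when the stem ends in a voiceless consonant (*gepihip*, *jagof*, *las*, *mibnot*); -o when the stem ends in a voiced consonant (*ebeb*, *guvwugin*).
*gugeob*: final consonant = /b/, voiced → -o → *gugeobo*.
*jalosvos* — final consonant /s/ (voiceless) → -u → *jalosvosu*.

gugeobo, jalosvosu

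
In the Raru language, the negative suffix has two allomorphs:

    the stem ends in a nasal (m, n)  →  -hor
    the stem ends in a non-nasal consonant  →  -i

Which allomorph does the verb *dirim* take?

-hor

Since the final consonant of *dirim* is /m/ (a nasal), it takes -hor.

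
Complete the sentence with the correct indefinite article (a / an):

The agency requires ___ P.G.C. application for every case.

The indefinite article is chosen by the initial *sound* of the following word, not its spelling.
The initialism *P.G.C.* is read letter by letter; the first letter, P, is pronounced /piː/, which begins with a consonant sound.
So the article is *a*: The agency requires a P.G.C. application for every case.

a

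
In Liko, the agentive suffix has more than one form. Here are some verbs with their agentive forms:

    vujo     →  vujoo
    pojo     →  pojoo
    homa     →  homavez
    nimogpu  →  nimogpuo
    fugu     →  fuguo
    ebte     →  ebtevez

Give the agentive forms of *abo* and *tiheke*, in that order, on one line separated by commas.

The alternation tracks the last vowel of the stem — -o when the last vowel of the stem is a rounded vowel (*vujo*, *pojo*, *nimogpu*, *fugu*); -vez when the last vowel of the stem is an unrounded vowel (*homa*, *ebte*).
*abo*: last vowel = /o/, a rounded vowel → -o → *aboo*.
Since the last vowel of *tiheke* is /e/ (an unrounded vowel), it takes -vez, giving *tihekevez*.

aboo, tihekevez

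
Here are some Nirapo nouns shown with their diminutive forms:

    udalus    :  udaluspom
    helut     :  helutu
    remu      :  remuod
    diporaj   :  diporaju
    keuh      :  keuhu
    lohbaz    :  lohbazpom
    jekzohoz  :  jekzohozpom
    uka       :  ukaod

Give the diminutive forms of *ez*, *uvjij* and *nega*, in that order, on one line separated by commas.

The pattern is sibilance of the final sound: -pom when the stem ends in a sibilant (*udalus*, *lohbaz*, *jekzohoz*); -u when the stem ends in a non-sibilant consonant (*helut*, *diporaj*, *keuh*); -od when the stem ends in a vowel (*remu*, *uka*).
*ez*: final sound = /z/, a sibilant → -pom → *ezpom*.
The final sound of *uvjij* is /j/, which is a non-sibilant consonant, so the suffix is -u, giving *uvjiju*.
The final sound of *nega* is /a/, which is a vowel, so the suffix is -od, giving *negaod*.

ezpom, uvjiju, negaod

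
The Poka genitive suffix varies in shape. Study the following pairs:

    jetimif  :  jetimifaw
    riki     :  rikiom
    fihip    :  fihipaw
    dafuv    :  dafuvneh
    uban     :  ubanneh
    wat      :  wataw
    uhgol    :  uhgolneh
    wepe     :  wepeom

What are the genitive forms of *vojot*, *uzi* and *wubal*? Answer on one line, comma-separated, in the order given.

The alternation tracks the final sound of the stem — -aw when the stem ends in a voiceless consonant (*jetimif*, *fihip*, *wat*); -neh when the stem ends in a voiced consonant (*dafuv*, *uban*, *uhgol*); -om when the stem ends in a vowel (*riki*, *wepe*).
*vojot*: final sound = /t/, a voiceless consonant → -aw → *vojotaw*.
*uzi* — final sound /i/ (a vowel) → -om → *uziom*.
*wubal* — final sound /l/ (a voiced consonant) → -neh → *wubalneh*.

vojotaw, uziom, wubalneh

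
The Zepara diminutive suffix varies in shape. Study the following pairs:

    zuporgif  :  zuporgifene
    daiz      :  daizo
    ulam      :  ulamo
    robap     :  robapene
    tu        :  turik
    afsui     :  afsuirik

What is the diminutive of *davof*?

The alternation tracks the final sound of the stem — -ene when the stem ends in a voiceless consonant (*zuporgif*, *robap*); -o when the stem ends in a voiced consonant (*daiz*, *ulam*); -rik when the stem ends in a vowel (*tu*, *afsui*).
*davof* — final sound /f/ (a voiceless consonant) → -ene → *davofene*.

davofene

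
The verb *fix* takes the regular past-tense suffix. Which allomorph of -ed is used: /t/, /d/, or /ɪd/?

/t/

The stem *fix* ends in a voiceless consonant other than /t/.
The -ed suffix is realized as /ɪd/ after /t, d/; as /t/ after other voiceless consonants; and as /d/ after other voiced sounds.
So -ed on *fix* is pronounced /t/.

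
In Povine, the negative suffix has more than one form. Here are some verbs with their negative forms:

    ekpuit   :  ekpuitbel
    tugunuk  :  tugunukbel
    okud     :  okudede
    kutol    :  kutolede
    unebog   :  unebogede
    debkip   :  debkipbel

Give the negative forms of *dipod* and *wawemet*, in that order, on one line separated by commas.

The pattern is voicing of the final consonant: -bel when the stem ends in a voiceless consonant (*ekpuit*, *tugunuk*, *debkip*); -ede when the stem ends in a voiced consonant (*okud*, *kutol*, *unebog*).
*dipod* — final consonant /d/ (voiced) → -ede → *dipodede*.
The final consonant of *wawemet* is /t/, which is voiceless, so the suffix is -bel, giving *wawemetbel*.

dipodede, wawemetbel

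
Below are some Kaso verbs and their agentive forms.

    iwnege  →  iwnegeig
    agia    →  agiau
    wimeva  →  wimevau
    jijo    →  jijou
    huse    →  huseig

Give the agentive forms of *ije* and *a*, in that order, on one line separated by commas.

The alternation tracks the last vowel of the stem — -ig when the last vowel of the stem is a front vowel (*iwnege*, *huse*); -u when the last vowel of the stem is a back vowel (*agia*, *wimeva*, *jijo*).
Since the last vowel of *ije* is /e/ (a front vowel), it takes -ig, giving *ijeig*.
Since the last vowel of *a* is /a/ (a back vowel), it takes -u, giving *au*.

ijeig, au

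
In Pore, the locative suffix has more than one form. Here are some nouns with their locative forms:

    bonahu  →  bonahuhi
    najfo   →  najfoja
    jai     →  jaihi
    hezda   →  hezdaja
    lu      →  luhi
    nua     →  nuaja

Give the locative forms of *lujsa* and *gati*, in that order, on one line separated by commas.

lujsaja, gatihi

Looking at the last vowel of each stem: -hi when the last vowel of the stem is a high vowel (*bonahu*, *jai*, *lu*); -ja when the last vowel of the stem is a non-high vowel (*najfo*, *hezda*, *nua*).
*lujsa* — last vowel /a/ (a non-high vowel) → -ja → *lujsaja*.
Since the last vowel of *gati* is /i/ (a high vowel), it takes -hi, giving *gatihi*.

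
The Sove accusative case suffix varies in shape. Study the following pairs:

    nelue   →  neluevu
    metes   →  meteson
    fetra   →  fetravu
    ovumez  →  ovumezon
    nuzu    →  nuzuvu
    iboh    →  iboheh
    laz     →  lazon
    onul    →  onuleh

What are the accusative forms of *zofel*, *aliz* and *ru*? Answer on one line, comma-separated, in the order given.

Looking at the final sound of each stem: -on when the stem ends in a sibilant (*metes*, *ovumez*, *laz*); -eh when the stem ends in a non-sibilant consonant (*iboh*, *onul*); -vu when the stem ends in a vowel (*nelue*, *fetra*, *nuzu*).
*zofel* — final sound /l/ (a non-sibilant consonant) → -eh → *zofeleh*.
The final sound of *aliz* is /z/, which is a sibilant, so the suffix is -on, giving *alizon*.
*ru* — final sound /u/ (a vowel) → -vu → *ruvu*.

zofeleh, alizon, ruvu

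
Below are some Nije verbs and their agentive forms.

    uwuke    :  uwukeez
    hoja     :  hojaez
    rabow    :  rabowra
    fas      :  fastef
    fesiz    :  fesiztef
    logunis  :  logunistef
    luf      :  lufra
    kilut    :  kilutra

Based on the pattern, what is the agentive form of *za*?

zaez

The suffix is conditioned by the final sound: -tef when the stem ends in a sibilant (*fas*, *fesiz*, *logunis*); -ra when the stem ends in a non-sibilant consonant (*rabow*, *luf*, *kilut*); -ez when the stem ends in a vowel (*uwuke*, *hoja*).
*za* — final sound /a/ (a vowel) → -ez → *zaez*.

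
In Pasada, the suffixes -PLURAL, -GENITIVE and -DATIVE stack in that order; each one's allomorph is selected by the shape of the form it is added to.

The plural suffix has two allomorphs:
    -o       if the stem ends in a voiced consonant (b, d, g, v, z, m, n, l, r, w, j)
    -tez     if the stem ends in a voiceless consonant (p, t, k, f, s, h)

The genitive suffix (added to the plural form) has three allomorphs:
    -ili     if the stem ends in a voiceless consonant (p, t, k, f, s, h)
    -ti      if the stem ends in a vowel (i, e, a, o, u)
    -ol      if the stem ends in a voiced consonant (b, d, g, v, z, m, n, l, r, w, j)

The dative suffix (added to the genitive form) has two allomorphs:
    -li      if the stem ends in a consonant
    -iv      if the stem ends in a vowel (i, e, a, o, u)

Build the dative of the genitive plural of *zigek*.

The final consonant of *zigek* is /k/, which is voiceless, so the plural suffix is -tez, giving *zigektez*.
The plural form *zigektez* — final sound /z/ (a voiced consonant) → -ol → *zigektezol*.
Since the final sound of the genitive form *zigektezol* is /l/ (a consonant), it takes -li, giving *zigektezolli*.

zigektezolli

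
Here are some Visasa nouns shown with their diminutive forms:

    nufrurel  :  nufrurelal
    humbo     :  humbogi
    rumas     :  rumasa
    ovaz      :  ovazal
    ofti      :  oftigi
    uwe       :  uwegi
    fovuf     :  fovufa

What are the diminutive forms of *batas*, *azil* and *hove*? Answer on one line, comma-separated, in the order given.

The suffix is conditioned by the final sound: -a when the stem ends in a voiceless consonant (*rumas*, *fovuf*); -al when the stem ends in a voiced consonant (*nufrurel*, *ovaz*); -gi when the stem ends in a vowel (*humbo*, *ofti*, *uwe*).
*batas* — final sound /s/ (a voiceless consonant) → -a → *batasa*.
*azil* — final sound /l/ (a voiced consonant) → -al → *azilal*.
Since the final sound of *hove* is /e/ (a vowel), it takes -gi, giving *hovegi*.

batasa, azilal, hovegi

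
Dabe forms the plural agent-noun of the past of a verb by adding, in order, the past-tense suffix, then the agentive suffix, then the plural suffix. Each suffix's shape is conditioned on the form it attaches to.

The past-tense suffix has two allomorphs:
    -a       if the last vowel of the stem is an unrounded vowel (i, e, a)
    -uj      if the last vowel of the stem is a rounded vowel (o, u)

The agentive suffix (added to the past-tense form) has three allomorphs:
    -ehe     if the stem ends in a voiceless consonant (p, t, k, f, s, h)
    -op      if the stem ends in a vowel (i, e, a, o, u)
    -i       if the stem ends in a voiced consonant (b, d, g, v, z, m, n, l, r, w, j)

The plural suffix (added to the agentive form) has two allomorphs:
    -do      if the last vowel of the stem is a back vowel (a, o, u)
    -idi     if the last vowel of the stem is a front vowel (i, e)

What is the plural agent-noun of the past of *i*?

iaopdo

Since the last vowel of *i* is /i/ (an unrounded vowel), it takes -a, giving *ia*.
The final sound of the past-tense form *ia* is /a/, which is a vowel, so the agentive suffix is -op, giving *iaop*.
The agentive form *iaop* — last vowel /o/ (a back vowel) → -do → *iaopdo*.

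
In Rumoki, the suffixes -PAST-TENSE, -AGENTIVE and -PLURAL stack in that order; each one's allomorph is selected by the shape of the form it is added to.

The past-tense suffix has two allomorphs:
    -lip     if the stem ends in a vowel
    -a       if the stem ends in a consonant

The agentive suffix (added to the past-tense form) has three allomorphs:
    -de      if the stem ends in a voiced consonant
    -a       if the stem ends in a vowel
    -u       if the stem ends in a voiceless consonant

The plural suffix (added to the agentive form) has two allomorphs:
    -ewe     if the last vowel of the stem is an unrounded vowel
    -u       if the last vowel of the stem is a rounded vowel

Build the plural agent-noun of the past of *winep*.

winepaaewe

The final sound of *winep* is /p/, which is a consonant, so the past-tense suffix is -a, giving *winepa*.
The past-tense form *winepa*: final sound = /a/, a vowel → -a → *winepaa*.
The agentive form *winepaa* — last vowel /a/ (an unrounded vowel) → -ewe → *winepaaewe*.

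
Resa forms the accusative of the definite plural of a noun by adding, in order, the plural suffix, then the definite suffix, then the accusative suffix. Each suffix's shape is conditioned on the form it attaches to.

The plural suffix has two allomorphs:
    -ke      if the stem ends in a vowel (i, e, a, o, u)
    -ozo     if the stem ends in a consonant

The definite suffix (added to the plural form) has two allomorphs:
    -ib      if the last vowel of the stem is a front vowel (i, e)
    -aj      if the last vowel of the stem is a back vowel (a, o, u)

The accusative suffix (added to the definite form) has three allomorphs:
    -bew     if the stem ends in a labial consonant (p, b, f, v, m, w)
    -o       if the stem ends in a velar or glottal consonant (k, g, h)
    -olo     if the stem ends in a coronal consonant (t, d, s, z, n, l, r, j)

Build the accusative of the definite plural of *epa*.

epakeibbew

Since the final sound of *epa* is /a/ (a vowel), it takes -ke, giving *epake*.
Since the last vowel of the plural form *epake* is /e/ (a front vowel), it takes -ib, giving *epakeib*.
The definite form *epakeib* — final consonant /b/ (labial) → -bew → *epakeibbew*.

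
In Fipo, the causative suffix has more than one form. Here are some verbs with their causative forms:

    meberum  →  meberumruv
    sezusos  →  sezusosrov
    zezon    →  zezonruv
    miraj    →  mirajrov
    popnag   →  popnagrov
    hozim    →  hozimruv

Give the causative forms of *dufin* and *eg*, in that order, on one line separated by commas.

Looking at the final consonant of each stem: -ruv when the stem ends in a nasal (*meberum*, *zezon*, *hozim*); -rov when the stem ends in a non-nasal consonant (*sezusos*, *miraj*, *popnag*).
Since the final consonant of *dufin* is /n/ (a nasal), it takes -ruv, giving *dufinruv*.
*eg*: final consonant = /g/, non-nasal → -rov → *egrov*.

dufinruv, egrov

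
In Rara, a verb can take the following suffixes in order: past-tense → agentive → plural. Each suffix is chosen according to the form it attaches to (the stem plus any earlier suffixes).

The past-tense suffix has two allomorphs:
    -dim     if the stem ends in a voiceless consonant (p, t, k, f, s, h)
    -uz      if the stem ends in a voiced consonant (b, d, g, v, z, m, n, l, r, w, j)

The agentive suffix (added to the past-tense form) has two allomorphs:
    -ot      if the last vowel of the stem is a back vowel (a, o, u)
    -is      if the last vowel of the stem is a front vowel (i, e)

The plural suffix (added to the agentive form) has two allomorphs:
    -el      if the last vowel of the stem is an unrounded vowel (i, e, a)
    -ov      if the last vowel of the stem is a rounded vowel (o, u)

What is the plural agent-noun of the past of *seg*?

The final consonant of *seg* is /g/, which is voiced, so the past-tense suffix is -uz, giving *seguz*.
Since the last vowel of the past-tense form *seguz* is /u/ (a back vowel), it takes -ot, giving *seguzot*.
The last vowel of the agentive form *seguzot* is /o/, which is a rounded vowel, so the plural suffix is -ov, giving *seguzotov*.

seguzotov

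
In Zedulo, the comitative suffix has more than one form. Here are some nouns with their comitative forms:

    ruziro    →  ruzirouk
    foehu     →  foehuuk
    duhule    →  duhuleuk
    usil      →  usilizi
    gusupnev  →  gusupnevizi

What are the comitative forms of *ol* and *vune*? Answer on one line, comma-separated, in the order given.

The pattern is consonant vs. vowel: -izi when the stem ends in a consonant (*usil*, *gusupnev*); -uk when the stem ends in a vowel (*ruziro*, *foehu*, *duhule*).
*ol*: final sound = /l/, a consonant → -izi → *olizi*.
*vune* — final sound /e/ (a vowel) → -uk → *vuneuk*.

olizi, vuneuk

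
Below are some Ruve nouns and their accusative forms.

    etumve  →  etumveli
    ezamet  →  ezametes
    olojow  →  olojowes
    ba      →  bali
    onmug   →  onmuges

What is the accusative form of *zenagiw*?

zenagiwes

The alternation tracks the final sound of the stem — -es when the stem ends in a consonant (*ezamet*, *olojow*, *onmug*); -li when the stem ends in a vowel (*etumve*, *ba*).
Since the final sound of *zenagiw* is /w/ (a consonant), it takes -es, giving *zenagiwes*.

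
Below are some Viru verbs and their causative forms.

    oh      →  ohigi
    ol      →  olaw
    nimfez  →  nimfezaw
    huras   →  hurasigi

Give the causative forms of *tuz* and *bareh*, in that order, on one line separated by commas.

The alternation tracks the final consonant of the stem — -igi when the stem ends in a voiceless consonant (*oh*, *huras*); -aw when the stem ends in a voiced consonant (*ol*, *nimfez*).
*tuz* — final consonant /z/ (voiced) → -aw → *tuzaw*.
The final consonant of *bareh* is /h/, which is voiceless, so the suffix is -igi, giving *barehigi*.

tuzaw, barehigi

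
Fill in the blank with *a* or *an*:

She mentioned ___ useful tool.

The indefinite article is chosen by the initial *sound* of the following word, not its spelling.
*useful* begins with the sound /juː/ (u pronounced /juː/) — a consonant sound.
So the article is *a*: She mentioned a useful tool.

a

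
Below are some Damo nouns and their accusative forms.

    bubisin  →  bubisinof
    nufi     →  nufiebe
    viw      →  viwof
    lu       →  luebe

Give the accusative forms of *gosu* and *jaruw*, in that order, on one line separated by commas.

The suffix is conditioned by the final sound: -of when the stem ends in a consonant (*bubisin*, *viw*); -ebe when the stem ends in a vowel (*nufi*, *lu*).
*gosu*: final sound = /u/, a vowel → -ebe → *gosuebe*.
*jaruw* — final sound /w/ (a consonant) → -of → *jaruwof*.

gosuebe, jaruwof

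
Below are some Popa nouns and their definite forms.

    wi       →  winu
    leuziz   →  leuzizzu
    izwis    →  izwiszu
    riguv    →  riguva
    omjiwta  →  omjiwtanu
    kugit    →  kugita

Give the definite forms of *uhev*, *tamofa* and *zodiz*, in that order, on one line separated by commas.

uheva, tamofanu, zodizzu

The alternation tracks the final sound of the stem — -zu when the stem ends in a sibilant (*leuziz*, *izwis*); -a when the stem ends in a non-sibilant consonant (*riguv*, *kugit*); -nu when the stem ends in a vowel (*wi*, *omjiwta*).
*uhev*: final sound = /v/, a non-sibilant consonant → -a → *uheva*.
*tamofa*: final sound = /a/, a vowel → -nu → *tamofanu*.
The final sound of *zodiz* is /z/, which is a sibilant, so the suffix is -zu, giving *zodizzu*.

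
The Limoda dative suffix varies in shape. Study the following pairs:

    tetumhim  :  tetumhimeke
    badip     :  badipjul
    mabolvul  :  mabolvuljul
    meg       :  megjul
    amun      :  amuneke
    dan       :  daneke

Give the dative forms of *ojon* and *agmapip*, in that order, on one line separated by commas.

ojoneke, agmapipjul

Looking at the final consonant of each stem: -eke when the stem ends in a nasal (*tetumhim*, *amun*, *dan*); -jul when the stem ends in a non-nasal consonant (*badip*, *mabolvul*, *meg*).
*ojon* — final consonant /n/ (a nasal) → -eke → *ojoneke*.
*agmapip*: final consonant = /p/, non-nasal → -jul → *agmapipjul*.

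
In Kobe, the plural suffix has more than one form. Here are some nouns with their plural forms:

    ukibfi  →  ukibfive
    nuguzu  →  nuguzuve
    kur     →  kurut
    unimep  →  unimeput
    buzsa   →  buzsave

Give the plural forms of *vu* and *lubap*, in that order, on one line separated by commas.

The alternation tracks the final sound of the stem — -ut when the stem ends in a consonant (*kur*, *unimep*); -ve when the stem ends in a vowel (*ukibfi*, *nuguzu*, *buzsa*).
The final sound of *vu* is /u/, which is a vowel, so the suffix is -ve, giving *vuve*.
The final sound of *lubap* is /p/, which is a consonant, so the suffix is -ut, giving *lubaput*.

vuve, lubaput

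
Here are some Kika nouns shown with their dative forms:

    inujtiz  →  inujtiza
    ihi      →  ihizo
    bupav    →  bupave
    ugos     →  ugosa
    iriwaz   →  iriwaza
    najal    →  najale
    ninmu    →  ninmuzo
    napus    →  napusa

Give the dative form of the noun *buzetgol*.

buzetgole

Looking at the final sound of each stem: -a when the stem ends in a sibilant (*inujtiz*, *ugos*, *iriwaz*, *napus*); -e when the stem ends in a non-sibilant consonant (*bupav*, *najal*); -zo when the stem ends in a vowel (*ihi*, *ninmu*).
*buzetgol* — final sound /l/ (a non-sibilant consonant) → -e → *buzetgole*.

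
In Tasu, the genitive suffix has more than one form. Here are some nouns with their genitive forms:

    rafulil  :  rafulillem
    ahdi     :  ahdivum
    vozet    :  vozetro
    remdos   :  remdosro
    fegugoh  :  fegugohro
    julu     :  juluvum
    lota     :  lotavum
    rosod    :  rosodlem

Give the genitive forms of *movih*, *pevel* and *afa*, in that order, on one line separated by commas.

The pattern is voicing of the final sound: -ro when the stem ends in a voiceless consonant (*vozet*, *remdos*, *fegugoh*); -lem when the stem ends in a voiced consonant (*rafulil*, *rosod*); -vum when the stem ends in a vowel (*ahdi*, *julu*, *lota*).
Since the final sound of *movih* is /h/ (a voiceless consonant), it takes -ro, giving *movihro*.
*pevel*: final sound = /l/, a voiced consonant → -lem → *pevellem*.
*afa*: final sound = /a/, a vowel → -vum → *afavum*.

movihro, pevellem, afavum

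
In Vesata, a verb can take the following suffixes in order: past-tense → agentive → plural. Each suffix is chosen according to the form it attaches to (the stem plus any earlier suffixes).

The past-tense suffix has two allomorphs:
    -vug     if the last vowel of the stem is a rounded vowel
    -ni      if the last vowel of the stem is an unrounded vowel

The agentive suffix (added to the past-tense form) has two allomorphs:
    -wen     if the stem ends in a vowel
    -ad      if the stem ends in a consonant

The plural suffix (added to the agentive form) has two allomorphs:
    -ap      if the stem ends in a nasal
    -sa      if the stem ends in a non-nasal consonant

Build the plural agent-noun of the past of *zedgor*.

The last vowel of *zedgor* is /o/, which is a rounded vowel, so the past-tense suffix is -vug, giving *zedgorvug*.
The past-tense form *zedgorvug*: final sound = /g/, a consonant → -ad → *zedgorvugad*.
The agentive form *zedgorvugad* — final consonant /d/ (non-nasal) → -sa → *zedgorvugadsa*.

zedgorvugadsa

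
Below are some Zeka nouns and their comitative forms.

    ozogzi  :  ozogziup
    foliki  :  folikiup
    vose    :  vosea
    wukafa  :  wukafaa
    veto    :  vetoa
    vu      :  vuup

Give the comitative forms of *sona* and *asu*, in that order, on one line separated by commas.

The suffix is conditioned by the last vowel: -up when the last vowel of the stem is a high vowel (*ozogzi*, *foliki*, *vu*); -a when the last vowel of the stem is a non-high vowel (*vose*, *wukafa*, *veto*).
*sona* — last vowel /a/ (a non-high vowel) → -a → *sonaa*.
The last vowel of *asu* is /u/, which is a high vowel, so the suffix is -up, giving *asuup*.

sonaa, asuup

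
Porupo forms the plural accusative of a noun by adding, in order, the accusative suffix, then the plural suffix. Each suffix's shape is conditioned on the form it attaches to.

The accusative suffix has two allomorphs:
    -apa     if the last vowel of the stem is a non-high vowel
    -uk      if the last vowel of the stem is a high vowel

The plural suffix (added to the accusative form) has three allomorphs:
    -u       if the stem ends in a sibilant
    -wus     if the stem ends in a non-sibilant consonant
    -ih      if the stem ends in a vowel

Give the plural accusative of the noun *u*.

The last vowel of *u* is /u/, which is a high vowel, so the accusative suffix is -uk, giving *uuk*.
The accusative form *uuk*: final sound = /k/, a non-sibilant consonant → -wus → *uukwus*.

uukwus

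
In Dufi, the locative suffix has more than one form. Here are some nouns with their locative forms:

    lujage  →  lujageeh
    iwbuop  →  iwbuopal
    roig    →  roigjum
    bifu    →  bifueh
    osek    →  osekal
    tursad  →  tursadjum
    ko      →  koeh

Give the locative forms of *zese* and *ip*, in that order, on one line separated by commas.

zeseeh, ipal

The alternation tracks the final sound of the stem — -al when the stem ends in a voiceless consonant (*iwbuop*, *osek*); -jum when the stem ends in a voiced consonant (*roig*, *tursad*); -eh when the stem ends in a vowel (*lujage*, *bifu*, *ko*).
*zese* — final sound /e/ (a vowel) → -eh → *zeseeh*.
*ip*: final sound = /p/, a voiceless consonant → -al → *ipal*.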